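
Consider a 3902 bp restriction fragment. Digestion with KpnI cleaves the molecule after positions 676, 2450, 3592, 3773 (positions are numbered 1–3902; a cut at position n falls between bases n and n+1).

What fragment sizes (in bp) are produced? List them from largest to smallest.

1774, 1142, 676, 181, 129 bp

Linear molecule, 4 cuts → 5 fragments:
  676 − 0 = 676 bp
  2450 − 676 = 1774 bp
  3592 − 2450 = 1142 bp
  3773 − 3592 = 181 bp
  3902 − 3773 = 129 bp
Sorted largest to smallest: 1774, 1142, 676, 181, 129 bp.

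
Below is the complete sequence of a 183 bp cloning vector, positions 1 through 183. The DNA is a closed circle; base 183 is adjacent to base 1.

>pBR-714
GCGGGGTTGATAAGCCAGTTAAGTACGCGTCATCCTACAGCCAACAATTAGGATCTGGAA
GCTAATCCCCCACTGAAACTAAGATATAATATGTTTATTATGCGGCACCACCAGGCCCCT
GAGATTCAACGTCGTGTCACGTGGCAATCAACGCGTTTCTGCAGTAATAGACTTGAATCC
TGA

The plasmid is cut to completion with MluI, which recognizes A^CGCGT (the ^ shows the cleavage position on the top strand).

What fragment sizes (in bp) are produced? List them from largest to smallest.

126, 57 bp

MluI sites (ACGCGT) start at positions 25, 151.
MluI cuts after the first base of each site, so after positions 25, 151.
Circular molecule, 2 cuts → 2 fragments:
  26–151 → 126 bp
  152–183 then 1–25 → 32 + 25 = 57 bp
Sorted largest to smallest: 126, 57 bp.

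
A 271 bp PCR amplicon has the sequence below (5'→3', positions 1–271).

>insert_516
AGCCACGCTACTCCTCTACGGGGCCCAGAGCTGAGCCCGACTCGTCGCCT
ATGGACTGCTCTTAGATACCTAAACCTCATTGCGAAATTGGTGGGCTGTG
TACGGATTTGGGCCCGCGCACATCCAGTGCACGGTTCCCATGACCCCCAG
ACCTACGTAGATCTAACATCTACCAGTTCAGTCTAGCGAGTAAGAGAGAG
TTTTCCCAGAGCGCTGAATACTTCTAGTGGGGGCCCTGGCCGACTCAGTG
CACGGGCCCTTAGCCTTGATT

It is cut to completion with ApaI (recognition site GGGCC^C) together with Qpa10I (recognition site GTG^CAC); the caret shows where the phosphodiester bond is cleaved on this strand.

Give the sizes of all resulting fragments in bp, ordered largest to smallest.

ApaI sites (GGGCCC) start at positions 21, 110, 231, 254.
ApaI cuts after base 5 of each site (before the last base), so after positions 25, 114, 235, 258.
Qpa10I sites (GTGCAC) start at positions 127, 248.
Qpa10I cuts after base 3 of each site, so after positions 129, 250.
Combined cut positions: 25, 114, 129, 235, 250, 258.
Linear molecule, 6 cuts → 7 fragments:
  1–25 → 25 bp
  26–114 → 89 bp
  115–129 → 15 bp
  130–235 → 106 bp
  236–250 → 15 bp
  251–258 → 8 bp
  259–271 → 13 bp
Sorted largest to smallest: 106, 89, 25, 15, 15, 13, 8 bp.

106, 89, 25, 15, 15, 13, 8 bp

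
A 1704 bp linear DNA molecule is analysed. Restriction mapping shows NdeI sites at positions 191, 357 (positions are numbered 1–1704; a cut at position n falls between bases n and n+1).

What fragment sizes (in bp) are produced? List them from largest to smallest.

1347, 191, 166 bp

Linear molecule, 2 cuts → 3 fragments:
  191 − 0 = 191 bp
  357 − 191 = 166 bp
  1704 − 357 = 1347 bp
Sorted largest to smallest: 1347, 191, 166 bp.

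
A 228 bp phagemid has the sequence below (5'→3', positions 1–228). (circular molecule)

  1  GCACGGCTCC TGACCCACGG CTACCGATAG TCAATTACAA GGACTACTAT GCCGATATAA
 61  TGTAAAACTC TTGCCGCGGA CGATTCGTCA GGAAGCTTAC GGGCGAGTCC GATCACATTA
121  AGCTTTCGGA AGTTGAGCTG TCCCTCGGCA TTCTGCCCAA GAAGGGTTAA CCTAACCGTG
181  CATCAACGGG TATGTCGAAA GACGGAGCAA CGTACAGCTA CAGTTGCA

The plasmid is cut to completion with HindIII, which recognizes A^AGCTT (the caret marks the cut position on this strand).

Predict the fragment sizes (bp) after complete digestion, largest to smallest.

HindIII sites (AAGCTT) start at positions 93, 120.
HindIII cuts after the first base of each site, so after positions 93, 120.
Circular molecule, 2 cuts → 2 fragments:
  94–120 → 27 bp
  121–228 then 1–93 → 108 + 93 = 201 bp
Sorted largest to smallest: 201, 27 bp.

201, 27 bp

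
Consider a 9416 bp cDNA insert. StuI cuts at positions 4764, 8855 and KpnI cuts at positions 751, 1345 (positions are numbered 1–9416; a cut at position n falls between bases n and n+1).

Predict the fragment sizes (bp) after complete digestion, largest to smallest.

4091, 3419, 751, 594, 561 bp

Combined cut positions (sorted): 751, 1345, 4764, 8855.
Linear molecule, 4 cuts → 5 fragments:
  751 − 0 = 751 bp
  1345 − 751 = 594 bp
  4764 − 1345 = 3419 bp
  8855 − 4764 = 4091 bp
  9416 − 8855 = 561 bp
Sorted largest to smallest: 4091, 3419, 751, 594, 561 bp.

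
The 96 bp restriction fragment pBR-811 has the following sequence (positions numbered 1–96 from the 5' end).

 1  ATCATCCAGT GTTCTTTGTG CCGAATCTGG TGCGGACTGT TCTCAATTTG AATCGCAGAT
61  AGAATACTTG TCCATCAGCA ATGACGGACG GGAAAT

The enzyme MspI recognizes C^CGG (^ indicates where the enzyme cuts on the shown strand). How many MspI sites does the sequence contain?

0

No occurrence of CCGG is present in the sequence.
MspI does not cut: 0 sites.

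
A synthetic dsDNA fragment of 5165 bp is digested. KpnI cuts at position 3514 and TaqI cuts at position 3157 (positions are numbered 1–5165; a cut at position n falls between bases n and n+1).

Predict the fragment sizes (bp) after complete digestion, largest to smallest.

Combined cut positions (sorted): 3157, 3514.
Linear molecule, 2 cuts → 3 fragments:
  3157 − 0 = 3157 bp
  3514 − 3157 = 357 bp
  5165 − 3514 = 1651 bp
Sorted largest to smallest: 3157, 1651, 357 bp.

3157, 1651, 357 bp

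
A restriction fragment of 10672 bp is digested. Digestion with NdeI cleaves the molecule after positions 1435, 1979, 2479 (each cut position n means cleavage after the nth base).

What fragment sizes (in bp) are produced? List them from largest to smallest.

Linear molecule, 3 cuts → 4 fragments:
  1435 − 0 = 1435 bp
  1979 − 1435 = 544 bp
  2479 − 1979 = 500 bp
  10672 − 2479 = 8193 bp
Sorted largest to smallest: 8193, 1435, 544, 500 bp.

8193, 1435, 544, 500 bp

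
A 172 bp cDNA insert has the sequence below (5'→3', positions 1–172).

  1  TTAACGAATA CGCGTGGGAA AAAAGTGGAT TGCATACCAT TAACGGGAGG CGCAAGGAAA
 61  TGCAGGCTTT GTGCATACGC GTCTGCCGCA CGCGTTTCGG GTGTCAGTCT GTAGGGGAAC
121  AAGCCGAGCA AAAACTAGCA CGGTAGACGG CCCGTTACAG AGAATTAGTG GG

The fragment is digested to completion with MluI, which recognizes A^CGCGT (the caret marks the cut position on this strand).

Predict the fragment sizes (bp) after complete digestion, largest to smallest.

82, 67, 13, 10 bp

MluI sites (ACGCGT) start at positions 10, 77, 90.
MluI cuts after the first base of each site, so after positions 10, 77, 90.
Linear molecule, 3 cuts → 4 fragments:
  1–10 → 10 bp
  11–77 → 67 bp
  78–90 → 13 bp
  91–172 → 82 bp
Sorted largest to smallest: 82, 67, 13, 10 bp.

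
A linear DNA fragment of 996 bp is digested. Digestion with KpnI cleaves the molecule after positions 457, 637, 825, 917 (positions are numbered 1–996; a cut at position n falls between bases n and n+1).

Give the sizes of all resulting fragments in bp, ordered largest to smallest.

Linear molecule, 4 cuts → 5 fragments:
  457 − 0 = 457 bp
  637 − 457 = 180 bp
  825 − 637 = 188 bp
  917 − 825 = 92 bp
  996 − 917 = 79 bp
Sorted largest to smallest: 457, 188, 180, 92, 79 bp.

457, 188, 180, 92, 79 bp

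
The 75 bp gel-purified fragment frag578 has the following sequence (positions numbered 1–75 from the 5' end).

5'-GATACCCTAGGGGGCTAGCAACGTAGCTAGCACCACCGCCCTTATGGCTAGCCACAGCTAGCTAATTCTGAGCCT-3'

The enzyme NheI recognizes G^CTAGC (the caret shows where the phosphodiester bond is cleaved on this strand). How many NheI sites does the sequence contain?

GCTAGC occurs starting at positions 14, 26, 47, 57.
NheI cuts at 4 sites.

4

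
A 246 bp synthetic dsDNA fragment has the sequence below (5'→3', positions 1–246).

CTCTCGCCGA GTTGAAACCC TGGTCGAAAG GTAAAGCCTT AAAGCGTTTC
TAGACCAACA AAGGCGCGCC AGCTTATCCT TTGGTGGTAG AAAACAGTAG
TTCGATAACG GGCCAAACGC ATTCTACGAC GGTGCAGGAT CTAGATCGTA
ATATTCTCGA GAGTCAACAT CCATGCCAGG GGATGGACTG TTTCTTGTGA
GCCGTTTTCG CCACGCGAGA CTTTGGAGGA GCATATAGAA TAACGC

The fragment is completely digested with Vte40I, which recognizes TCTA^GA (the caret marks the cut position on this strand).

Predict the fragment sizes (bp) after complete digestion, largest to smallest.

Vte40I sites (TCTAGA) start at positions 49, 140.
Vte40I cuts after base 4 of each site, so after positions 52, 143.
Linear molecule, 2 cuts → 3 fragments:
  1–52 → 52 bp
  53–143 → 91 bp
  144–246 → 103 bp
Sorted largest to smallest: 103, 91, 52 bp.

103, 91, 52 bp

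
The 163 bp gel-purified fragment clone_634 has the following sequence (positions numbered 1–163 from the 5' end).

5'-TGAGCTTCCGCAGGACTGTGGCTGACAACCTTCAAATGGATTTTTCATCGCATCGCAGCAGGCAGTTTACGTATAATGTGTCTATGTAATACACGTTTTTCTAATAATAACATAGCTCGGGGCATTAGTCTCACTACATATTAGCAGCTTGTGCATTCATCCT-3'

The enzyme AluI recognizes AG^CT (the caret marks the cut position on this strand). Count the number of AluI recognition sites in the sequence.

AGCT occurs starting at positions 3, 114, 146.
AluI cuts at 3 sites.

3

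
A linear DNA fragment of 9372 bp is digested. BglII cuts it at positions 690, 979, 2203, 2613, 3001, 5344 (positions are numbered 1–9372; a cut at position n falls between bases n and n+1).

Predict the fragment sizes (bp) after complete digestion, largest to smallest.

Linear molecule, 6 cuts → 7 fragments:
  690 − 0 = 690 bp
  979 − 690 = 289 bp
  2203 − 979 = 1224 bp
  2613 − 2203 = 410 bp
  3001 − 2613 = 388 bp
  5344 − 3001 = 2343 bp
  9372 − 5344 = 4028 bp
Sorted largest to smallest: 4028, 2343, 1224, 690, 410, 388, 289 bp.

4028, 2343, 1224, 690, 410, 388, 289 bp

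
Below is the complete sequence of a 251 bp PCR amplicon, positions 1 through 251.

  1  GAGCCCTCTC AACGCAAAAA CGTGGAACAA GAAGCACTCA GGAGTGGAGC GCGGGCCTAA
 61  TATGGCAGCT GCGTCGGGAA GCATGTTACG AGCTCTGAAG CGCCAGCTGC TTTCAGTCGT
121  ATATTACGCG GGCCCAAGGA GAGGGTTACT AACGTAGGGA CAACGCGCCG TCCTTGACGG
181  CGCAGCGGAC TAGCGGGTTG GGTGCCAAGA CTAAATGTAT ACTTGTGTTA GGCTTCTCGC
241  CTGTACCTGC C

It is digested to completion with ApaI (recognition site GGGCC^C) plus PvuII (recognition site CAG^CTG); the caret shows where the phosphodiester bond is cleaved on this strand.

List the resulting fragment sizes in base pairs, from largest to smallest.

The ApaI site (GGGCCC) starts at position 130.
ApaI cuts after base 5 of each site (before the last base), so after position 134.
PvuII sites (CAGCTG) start at positions 66, 104.
PvuII cuts after base 3 of each site, so after positions 68, 106.
Combined cut positions: 68, 106, 134.
Linear molecule, 3 cuts → 4 fragments:
  1–68 → 68 bp
  69–106 → 38 bp
  107–134 → 28 bp
  135–251 → 117 bp
Sorted largest to smallest: 117, 68, 38, 28 bp.

117, 68, 38, 28 bp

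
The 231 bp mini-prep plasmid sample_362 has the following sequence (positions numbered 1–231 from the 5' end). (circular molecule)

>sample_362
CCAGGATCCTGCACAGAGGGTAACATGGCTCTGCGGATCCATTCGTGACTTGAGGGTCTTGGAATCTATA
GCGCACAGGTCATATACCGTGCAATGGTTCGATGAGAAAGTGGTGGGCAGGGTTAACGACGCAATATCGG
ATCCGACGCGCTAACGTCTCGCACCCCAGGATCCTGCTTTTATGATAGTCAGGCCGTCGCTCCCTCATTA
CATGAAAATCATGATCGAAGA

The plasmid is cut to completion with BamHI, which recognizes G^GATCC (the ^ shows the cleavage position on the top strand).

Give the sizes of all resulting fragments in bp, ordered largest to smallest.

BamHI sites (GGATCC) start at positions 4, 35, 139, 169.
BamHI cuts after the first base of each site, so after positions 4, 35, 139, 169.
Circular molecule, 4 cuts → 4 fragments:
  5–35 → 31 bp
  36–139 → 104 bp
  140–169 → 30 bp
  170–231 then 1–4 → 62 + 4 = 66 bp
Sorted largest to smallest: 104, 66, 31, 30 bp.

104, 66, 31, 30 bp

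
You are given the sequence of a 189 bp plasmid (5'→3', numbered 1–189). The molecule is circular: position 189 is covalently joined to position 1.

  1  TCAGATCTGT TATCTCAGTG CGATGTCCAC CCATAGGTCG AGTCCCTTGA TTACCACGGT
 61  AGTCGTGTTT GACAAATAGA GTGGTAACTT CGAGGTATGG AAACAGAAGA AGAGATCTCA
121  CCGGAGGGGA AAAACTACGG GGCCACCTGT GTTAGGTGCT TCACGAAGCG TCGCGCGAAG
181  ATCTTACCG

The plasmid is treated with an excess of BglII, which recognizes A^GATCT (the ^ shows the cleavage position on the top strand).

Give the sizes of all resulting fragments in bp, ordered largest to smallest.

BglII sites (AGATCT) start at positions 3, 113, 179.
BglII cuts after the first base of each site, so after positions 3, 113, 179.
Circular molecule, 3 cuts → 3 fragments:
  4–113 → 110 bp
  114–179 → 66 bp
  180–189 then 1–3 → 10 + 3 = 13 bp
Sorted largest to smallest: 110, 66, 13 bp.

110, 66, 13 bp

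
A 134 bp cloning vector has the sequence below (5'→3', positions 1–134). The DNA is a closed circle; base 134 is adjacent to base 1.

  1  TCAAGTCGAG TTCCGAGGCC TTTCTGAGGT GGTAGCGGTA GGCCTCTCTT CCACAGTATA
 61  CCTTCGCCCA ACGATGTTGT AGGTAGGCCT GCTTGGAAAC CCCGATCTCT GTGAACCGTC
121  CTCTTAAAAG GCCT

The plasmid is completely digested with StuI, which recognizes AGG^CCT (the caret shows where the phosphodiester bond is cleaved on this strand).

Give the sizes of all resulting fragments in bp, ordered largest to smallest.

StuI sites (AGGCCT) start at positions 16, 40, 85, 129.
StuI cuts after base 3 of each site, so after positions 18, 42, 87, 131.
Circular molecule, 4 cuts → 4 fragments:
  19–42 → 24 bp
  43–87 → 45 bp
  88–131 → 44 bp
  132–134 then 1–18 → 3 + 18 = 21 bp
Sorted largest to smallest: 45, 44, 24, 21 bp.

45, 44, 24, 21 bp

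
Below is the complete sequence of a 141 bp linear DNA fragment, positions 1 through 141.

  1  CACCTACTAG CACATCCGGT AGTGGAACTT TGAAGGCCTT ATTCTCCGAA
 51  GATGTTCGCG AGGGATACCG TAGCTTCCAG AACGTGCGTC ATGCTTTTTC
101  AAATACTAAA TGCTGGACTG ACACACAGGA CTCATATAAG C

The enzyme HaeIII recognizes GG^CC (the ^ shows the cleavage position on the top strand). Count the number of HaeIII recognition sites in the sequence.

GGCC occurs starting at position 35.
HaeIII cuts at 1 site.

1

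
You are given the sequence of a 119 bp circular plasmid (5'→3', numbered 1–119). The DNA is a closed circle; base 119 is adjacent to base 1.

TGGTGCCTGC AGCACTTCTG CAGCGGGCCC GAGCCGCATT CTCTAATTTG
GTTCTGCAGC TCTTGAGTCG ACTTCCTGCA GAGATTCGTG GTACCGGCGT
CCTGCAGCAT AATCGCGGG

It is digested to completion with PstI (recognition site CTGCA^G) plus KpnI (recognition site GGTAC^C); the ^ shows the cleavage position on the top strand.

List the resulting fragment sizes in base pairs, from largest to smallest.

36, 24, 22, 14, 12, 11 bp

PstI sites (CTGCAG) start at positions 7, 18, 54, 76, 102.
PstI cuts after base 5 of each site (before the last base), so after positions 11, 22, 58, 80, 106.
The KpnI site (GGTACC) starts at position 90.
KpnI cuts after base 5 of each site (before the last base), so after position 94.
Combined cut positions: 11, 22, 58, 80, 94, 106.
Circular molecule, 6 cuts → 6 fragments:
  12–22 → 11 bp
  23–58 → 36 bp
  59–80 → 22 bp
  81–94 → 14 bp
  95–106 → 12 bp
  107–119 then 1–11 → 13 + 11 = 24 bp
Sorted largest to smallest: 36, 24, 22, 14, 12, 11 bp.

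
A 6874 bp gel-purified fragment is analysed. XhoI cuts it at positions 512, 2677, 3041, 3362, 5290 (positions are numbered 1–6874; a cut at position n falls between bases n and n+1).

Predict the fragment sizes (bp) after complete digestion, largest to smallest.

2165, 1928, 1584, 512, 364, 321 bp

Linear molecule, 5 cuts → 6 fragments:
  512 − 0 = 512 bp
  2677 − 512 = 2165 bp
  3041 − 2677 = 364 bp
  3362 − 3041 = 321 bp
  5290 − 3362 = 1928 bp
  6874 − 5290 = 1584 bp
Sorted largest to smallest: 2165, 1928, 1584, 512, 364, 321 bp.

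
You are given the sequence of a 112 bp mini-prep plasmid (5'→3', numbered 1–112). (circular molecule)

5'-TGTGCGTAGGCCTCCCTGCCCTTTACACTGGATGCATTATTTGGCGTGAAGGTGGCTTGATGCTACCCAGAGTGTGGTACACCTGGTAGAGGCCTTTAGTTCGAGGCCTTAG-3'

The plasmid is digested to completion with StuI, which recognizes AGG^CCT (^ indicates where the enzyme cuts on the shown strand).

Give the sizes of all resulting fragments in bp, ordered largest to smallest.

82, 16, 14 bp

StuI sites (AGGCCT) start at positions 8, 90, 104.
StuI cuts after base 3 of each site, so after positions 10, 92, 106.
Circular molecule, 3 cuts → 3 fragments:
  11–92 → 82 bp
  93–106 → 14 bp
  107–112 then 1–10 → 6 + 10 = 16 bp
Sorted largest to smallest: 82, 16, 14 bp.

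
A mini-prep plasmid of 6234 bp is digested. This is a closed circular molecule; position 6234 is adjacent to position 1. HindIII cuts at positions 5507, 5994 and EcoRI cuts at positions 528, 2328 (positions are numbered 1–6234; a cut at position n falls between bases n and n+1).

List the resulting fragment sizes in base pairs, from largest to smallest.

3179, 1800, 768, 487 bp

Combined cut positions (sorted): 528, 2328, 5507, 5994.
Circular molecule, 4 cuts → 4 fragments:
  2328 − 528 = 1800 bp
  5507 − 2328 = 3179 bp
  5994 − 5507 = 487 bp
  wrap: 6234 − 5994 + 528 = 768 bp
Sorted largest to smallest: 3179, 1800, 768, 487 bp.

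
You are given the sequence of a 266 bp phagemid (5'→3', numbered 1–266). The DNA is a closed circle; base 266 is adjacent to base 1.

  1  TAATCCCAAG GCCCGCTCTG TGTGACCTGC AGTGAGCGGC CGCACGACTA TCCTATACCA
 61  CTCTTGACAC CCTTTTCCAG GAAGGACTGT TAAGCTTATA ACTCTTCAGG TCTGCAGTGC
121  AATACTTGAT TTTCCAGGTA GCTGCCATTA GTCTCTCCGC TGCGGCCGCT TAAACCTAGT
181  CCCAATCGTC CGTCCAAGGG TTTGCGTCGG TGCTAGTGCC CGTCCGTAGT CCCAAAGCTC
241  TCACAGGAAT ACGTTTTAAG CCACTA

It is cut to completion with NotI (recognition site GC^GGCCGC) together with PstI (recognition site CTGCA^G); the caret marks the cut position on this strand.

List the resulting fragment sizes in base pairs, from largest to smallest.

NotI sites (GCGGCCGC) start at positions 36, 162.
NotI cuts after base 2 of each site, so after positions 37, 163.
PstI sites (CTGCAG) start at positions 27, 112.
PstI cuts after base 5 of each site (before the last base), so after positions 31, 116.
Combined cut positions: 31, 37, 116, 163.
Circular molecule, 4 cuts → 4 fragments:
  32–37 → 6 bp
  38–116 → 79 bp
  117–163 → 47 bp
  164–266 then 1–31 → 103 + 31 = 134 bp
Sorted largest to smallest: 134, 79, 47, 6 bp.

134, 79, 47, 6 bp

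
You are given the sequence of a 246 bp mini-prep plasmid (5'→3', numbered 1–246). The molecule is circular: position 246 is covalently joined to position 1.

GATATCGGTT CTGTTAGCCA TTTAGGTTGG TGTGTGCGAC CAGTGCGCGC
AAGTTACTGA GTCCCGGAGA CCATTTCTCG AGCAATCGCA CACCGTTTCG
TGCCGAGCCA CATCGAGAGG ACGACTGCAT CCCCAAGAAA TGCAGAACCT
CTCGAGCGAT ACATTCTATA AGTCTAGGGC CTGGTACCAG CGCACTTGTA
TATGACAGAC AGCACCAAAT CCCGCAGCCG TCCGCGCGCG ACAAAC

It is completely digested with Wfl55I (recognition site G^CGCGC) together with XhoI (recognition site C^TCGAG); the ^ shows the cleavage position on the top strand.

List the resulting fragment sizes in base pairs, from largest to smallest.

Wfl55I sites (GCGCGC) start at positions 45, 234.
Wfl55I cuts after the first base of each site, so after positions 45, 234.
XhoI sites (CTCGAG) start at positions 77, 151.
XhoI cuts after the first base of each site, so after positions 77, 151.
Combined cut positions: 45, 77, 151, 234.
Circular molecule, 4 cuts → 4 fragments:
  46–77 → 32 bp
  78–151 → 74 bp
  152–234 → 83 bp
  235–246 then 1–45 → 12 + 45 = 57 bp
Sorted largest to smallest: 83, 74, 57, 32 bp.

83, 74, 57, 32 bp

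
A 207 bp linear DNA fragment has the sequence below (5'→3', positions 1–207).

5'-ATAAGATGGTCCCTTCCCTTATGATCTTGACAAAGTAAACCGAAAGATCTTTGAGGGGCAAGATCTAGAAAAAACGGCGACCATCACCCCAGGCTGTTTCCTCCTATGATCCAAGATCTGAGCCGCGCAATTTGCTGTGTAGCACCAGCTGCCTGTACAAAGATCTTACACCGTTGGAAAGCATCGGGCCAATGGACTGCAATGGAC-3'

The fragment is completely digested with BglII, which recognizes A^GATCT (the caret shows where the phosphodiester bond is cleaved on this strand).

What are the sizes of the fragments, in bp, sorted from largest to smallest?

BglII sites (AGATCT) start at positions 45, 61, 114, 161.
BglII cuts after the first base of each site, so after positions 45, 61, 114, 161.
Linear molecule, 4 cuts → 5 fragments:
  1–45 → 45 bp
  46–61 → 16 bp
  62–114 → 53 bp
  115–161 → 47 bp
  162–207 → 46 bp
Sorted largest to smallest: 53, 47, 46, 45, 16 bp.

53, 47, 46, 45, 16 bp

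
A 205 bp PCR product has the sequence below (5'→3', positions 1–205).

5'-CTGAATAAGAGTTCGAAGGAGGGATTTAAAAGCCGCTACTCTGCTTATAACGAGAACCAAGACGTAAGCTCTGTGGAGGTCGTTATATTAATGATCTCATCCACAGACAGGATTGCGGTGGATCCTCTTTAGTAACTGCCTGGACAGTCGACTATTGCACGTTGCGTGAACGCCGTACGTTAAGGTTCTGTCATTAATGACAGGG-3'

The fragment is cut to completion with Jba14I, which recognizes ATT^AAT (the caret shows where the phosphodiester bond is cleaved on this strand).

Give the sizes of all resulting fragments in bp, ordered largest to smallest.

106, 89, 10 bp

Jba14I sites (ATTAAT) start at positions 87, 193.
Jba14I cuts after base 3 of each site, so after positions 89, 195.
Linear molecule, 2 cuts → 3 fragments:
  1–89 → 89 bp
  90–195 → 106 bp
  196–205 → 10 bp
Sorted largest to smallest: 106, 89, 10 bp.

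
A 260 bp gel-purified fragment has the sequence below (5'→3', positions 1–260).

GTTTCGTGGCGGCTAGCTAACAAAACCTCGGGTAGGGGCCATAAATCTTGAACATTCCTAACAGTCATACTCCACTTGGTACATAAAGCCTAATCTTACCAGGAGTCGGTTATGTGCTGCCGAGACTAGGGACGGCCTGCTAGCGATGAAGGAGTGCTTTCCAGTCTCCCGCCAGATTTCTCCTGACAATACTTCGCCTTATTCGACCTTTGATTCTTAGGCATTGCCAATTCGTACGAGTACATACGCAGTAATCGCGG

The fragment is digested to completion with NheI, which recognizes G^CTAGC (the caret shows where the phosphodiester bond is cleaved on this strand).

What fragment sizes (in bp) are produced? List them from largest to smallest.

NheI sites (GCTAGC) start at positions 12, 139.
NheI cuts after the first base of each site, so after positions 12, 139.
Linear molecule, 2 cuts → 3 fragments:
  1–12 → 12 bp
  13–139 → 127 bp
  140–260 → 121 bp
Sorted largest to smallest: 127, 121, 12 bp.

127, 121, 12 bp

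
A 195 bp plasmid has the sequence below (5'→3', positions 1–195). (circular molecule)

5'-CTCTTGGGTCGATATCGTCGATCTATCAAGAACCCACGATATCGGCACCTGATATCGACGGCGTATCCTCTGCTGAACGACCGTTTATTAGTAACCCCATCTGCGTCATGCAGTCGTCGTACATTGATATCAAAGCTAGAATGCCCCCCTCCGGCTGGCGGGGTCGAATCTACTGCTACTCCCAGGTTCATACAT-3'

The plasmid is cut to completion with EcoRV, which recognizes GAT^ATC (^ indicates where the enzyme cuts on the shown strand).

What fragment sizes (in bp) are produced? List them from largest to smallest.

EcoRV sites (GATATC) start at positions 11, 38, 51, 126.
EcoRV cuts after base 3 of each site, so after positions 13, 40, 53, 128.
Circular molecule, 4 cuts → 4 fragments:
  14–40 → 27 bp
  41–53 → 13 bp
  54–128 → 75 bp
  129–195 then 1–13 → 67 + 13 = 80 bp
Sorted largest to smallest: 80, 75, 27, 13 bp.

80, 75, 27, 13 bp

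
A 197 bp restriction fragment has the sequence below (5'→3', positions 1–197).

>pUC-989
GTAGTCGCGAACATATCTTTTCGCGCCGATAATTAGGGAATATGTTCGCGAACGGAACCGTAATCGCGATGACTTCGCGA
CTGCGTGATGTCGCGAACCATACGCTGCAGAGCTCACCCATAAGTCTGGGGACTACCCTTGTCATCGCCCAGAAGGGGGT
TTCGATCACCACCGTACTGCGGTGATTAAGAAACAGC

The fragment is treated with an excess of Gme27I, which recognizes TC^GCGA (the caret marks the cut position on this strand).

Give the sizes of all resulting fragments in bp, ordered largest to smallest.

Gme27I sites (TCGCGA) start at positions 5, 46, 64, 75, 91.
Gme27I cuts after base 2 of each site, so after positions 6, 47, 65, 76, 92.
Linear molecule, 5 cuts → 6 fragments:
  1–6 → 6 bp
  7–47 → 41 bp
  48–65 → 18 bp
  66–76 → 11 bp
  77–92 → 16 bp
  93–197 → 105 bp
Sorted largest to smallest: 105, 41, 18, 16, 11, 6 bp.

105, 41, 18, 16, 11, 6 bp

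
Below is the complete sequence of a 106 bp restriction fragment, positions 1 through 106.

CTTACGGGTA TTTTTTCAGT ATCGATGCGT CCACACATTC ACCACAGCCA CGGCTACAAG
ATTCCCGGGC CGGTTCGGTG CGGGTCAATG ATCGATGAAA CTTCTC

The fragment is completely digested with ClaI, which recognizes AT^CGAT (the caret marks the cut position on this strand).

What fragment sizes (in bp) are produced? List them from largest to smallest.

70, 22, 14 bp

ClaI sites (ATCGAT) start at positions 21, 91.
ClaI cuts after base 2 of each site, so after positions 22, 92.
Linear molecule, 2 cuts → 3 fragments:
  1–22 → 22 bp
  23–92 → 70 bp
  93–106 → 14 bp
Sorted largest to smallest: 70, 22, 14 bp.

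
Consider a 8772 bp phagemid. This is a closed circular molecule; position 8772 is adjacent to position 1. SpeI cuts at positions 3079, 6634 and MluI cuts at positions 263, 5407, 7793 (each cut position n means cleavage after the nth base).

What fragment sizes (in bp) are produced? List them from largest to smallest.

Combined cut positions (sorted): 263, 3079, 5407, 6634, 7793.
Circular molecule, 5 cuts → 5 fragments:
  3079 − 263 = 2816 bp
  5407 − 3079 = 2328 bp
  6634 − 5407 = 1227 bp
  7793 − 6634 = 1159 bp
  wrap: 8772 − 7793 + 263 = 1242 bp
Sorted largest to smallest: 2816, 2328, 1242, 1227, 1159 bp.

2816, 2328, 1242, 1227, 1159 bp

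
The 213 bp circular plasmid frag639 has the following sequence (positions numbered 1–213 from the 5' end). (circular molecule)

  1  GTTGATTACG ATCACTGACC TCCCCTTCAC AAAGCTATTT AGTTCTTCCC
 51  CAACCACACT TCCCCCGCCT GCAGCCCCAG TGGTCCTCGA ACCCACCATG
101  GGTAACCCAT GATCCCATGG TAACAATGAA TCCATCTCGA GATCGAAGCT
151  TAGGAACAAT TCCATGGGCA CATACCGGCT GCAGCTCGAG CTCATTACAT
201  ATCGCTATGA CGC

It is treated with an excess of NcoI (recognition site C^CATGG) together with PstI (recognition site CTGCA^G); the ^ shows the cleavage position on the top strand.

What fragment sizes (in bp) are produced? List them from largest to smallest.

103, 47, 23, 21, 19 bp

NcoI sites (CCATGG) start at positions 96, 115, 162.
NcoI cuts after the first base of each site, so after positions 96, 115, 162.
PstI sites (CTGCAG) start at positions 69, 179.
PstI cuts after base 5 of each site (before the last base), so after positions 73, 183.
Combined cut positions: 73, 96, 115, 162, 183.
Circular molecule, 5 cuts → 5 fragments:
  74–96 → 23 bp
  97–115 → 19 bp
  116–162 → 47 bp
  163–183 → 21 bp
  184–213 then 1–73 → 30 + 73 = 103 bp
Sorted largest to smallest: 103, 47, 23, 21, 19 bp.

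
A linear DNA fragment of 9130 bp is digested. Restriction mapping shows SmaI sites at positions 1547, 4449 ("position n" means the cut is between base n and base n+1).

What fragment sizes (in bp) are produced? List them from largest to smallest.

Linear molecule, 2 cuts → 3 fragments:
  1547 − 0 = 1547 bp
  4449 − 1547 = 2902 bp
  9130 − 4449 = 4681 bp
Sorted largest to smallest: 4681, 2902, 1547 bp.

4681, 2902, 1547 bp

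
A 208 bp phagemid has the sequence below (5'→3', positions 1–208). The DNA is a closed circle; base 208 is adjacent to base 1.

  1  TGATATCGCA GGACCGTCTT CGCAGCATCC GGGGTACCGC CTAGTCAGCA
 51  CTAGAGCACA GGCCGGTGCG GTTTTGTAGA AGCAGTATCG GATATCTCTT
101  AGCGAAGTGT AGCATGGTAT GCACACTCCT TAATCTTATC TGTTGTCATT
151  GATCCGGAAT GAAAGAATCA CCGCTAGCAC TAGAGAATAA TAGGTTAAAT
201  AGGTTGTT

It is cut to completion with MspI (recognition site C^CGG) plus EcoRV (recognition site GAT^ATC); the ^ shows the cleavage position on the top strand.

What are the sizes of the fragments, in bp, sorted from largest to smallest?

61, 58, 34, 30, 25 bp

MspI sites (CCGG) start at positions 29, 63, 154.
MspI cuts after the first base of each site, so after positions 29, 63, 154.
EcoRV sites (GATATC) start at positions 2, 91.
EcoRV cuts after base 3 of each site, so after positions 4, 93.
Combined cut positions: 4, 29, 63, 93, 154.
Circular molecule, 5 cuts → 5 fragments:
  5–29 → 25 bp
  30–63 → 34 bp
  64–93 → 30 bp
  94–154 → 61 bp
  155–208 then 1–4 → 54 + 4 = 58 bp
Sorted largest to smallest: 61, 58, 34, 30, 25 bp.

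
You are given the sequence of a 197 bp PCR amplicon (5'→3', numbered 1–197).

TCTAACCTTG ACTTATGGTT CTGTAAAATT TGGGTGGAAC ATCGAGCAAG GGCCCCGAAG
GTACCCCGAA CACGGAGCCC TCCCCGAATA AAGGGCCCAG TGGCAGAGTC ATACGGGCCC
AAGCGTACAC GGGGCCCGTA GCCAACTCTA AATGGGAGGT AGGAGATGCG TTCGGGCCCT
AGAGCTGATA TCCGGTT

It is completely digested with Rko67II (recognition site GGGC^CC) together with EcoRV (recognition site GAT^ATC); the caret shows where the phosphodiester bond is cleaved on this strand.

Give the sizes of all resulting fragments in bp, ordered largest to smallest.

53, 43, 42, 22, 17, 12, 8 bp

Rko67II sites (GGGCCC) start at positions 50, 93, 115, 132, 174.
Rko67II cuts after base 4 of each site, so after positions 53, 96, 118, 135, 177.
The EcoRV site (GATATC) starts at position 187.
EcoRV cuts after base 3 of each site, so after position 189.
Combined cut positions: 53, 96, 118, 135, 177, 189.
Linear molecule, 6 cuts → 7 fragments:
  1–53 → 53 bp
  54–96 → 43 bp
  97–118 → 22 bp
  119–135 → 17 bp
  136–177 → 42 bp
  178–189 → 12 bp
  190–197 → 8 bp
Sorted largest to smallest: 53, 43, 42, 22, 17, 12, 8 bp.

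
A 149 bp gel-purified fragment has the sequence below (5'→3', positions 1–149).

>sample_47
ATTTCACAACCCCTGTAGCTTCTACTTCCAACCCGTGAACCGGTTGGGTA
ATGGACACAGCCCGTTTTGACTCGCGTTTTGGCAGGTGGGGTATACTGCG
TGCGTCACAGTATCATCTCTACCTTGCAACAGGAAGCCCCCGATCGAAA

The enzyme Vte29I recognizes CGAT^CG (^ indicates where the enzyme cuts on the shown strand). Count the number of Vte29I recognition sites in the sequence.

1

CGATCG occurs starting at position 141.
Vte29I cuts at 1 site.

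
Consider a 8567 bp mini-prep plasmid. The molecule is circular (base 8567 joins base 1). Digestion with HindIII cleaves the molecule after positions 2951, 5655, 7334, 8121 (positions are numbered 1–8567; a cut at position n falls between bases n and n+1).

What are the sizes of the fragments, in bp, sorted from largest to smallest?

3397, 2704, 1679, 787 bp

Circular molecule, 4 cuts → 4 fragments:
  5655 − 2951 = 2704 bp
  7334 − 5655 = 1679 bp
  8121 − 7334 = 787 bp
  wrap: 8567 − 8121 + 2951 = 3397 bp
Sorted largest to smallest: 3397, 2704, 1679, 787 bp.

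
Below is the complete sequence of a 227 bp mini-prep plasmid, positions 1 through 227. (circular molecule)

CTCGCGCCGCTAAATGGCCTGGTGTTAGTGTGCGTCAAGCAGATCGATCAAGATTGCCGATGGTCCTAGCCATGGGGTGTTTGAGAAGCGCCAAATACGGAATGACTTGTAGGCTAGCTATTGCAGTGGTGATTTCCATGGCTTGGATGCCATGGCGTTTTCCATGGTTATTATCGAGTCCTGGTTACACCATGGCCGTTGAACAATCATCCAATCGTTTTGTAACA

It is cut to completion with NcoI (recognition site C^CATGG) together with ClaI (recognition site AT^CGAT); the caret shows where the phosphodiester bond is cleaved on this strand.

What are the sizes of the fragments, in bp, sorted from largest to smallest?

81, 66, 28, 26, 14, 12 bp

NcoI sites (CCATGG) start at positions 70, 136, 150, 162, 190.
NcoI cuts after the first base of each site, so after positions 70, 136, 150, 162, 190.
The ClaI site (ATCGAT) starts at position 43.
ClaI cuts after base 2 of each site, so after position 44.
Combined cut positions: 44, 70, 136, 150, 162, 190.
Circular molecule, 6 cuts → 6 fragments:
  45–70 → 26 bp
  71–136 → 66 bp
  137–150 → 14 bp
  151–162 → 12 bp
  163–190 → 28 bp
  191–227 then 1–44 → 37 + 44 = 81 bp
Sorted largest to smallest: 81, 66, 28, 26, 14, 12 bp.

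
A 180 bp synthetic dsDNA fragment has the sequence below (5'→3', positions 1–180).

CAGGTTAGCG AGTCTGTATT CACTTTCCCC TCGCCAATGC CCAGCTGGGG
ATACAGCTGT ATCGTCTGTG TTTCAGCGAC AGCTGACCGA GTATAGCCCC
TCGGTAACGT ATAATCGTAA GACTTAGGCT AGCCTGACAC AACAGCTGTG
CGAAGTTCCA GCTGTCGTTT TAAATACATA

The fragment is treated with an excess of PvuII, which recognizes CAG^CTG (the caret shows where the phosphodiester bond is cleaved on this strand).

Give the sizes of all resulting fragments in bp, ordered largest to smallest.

63, 44, 26, 19, 16, 12 bp

PvuII sites (CAGCTG) start at positions 42, 54, 80, 143, 159.
PvuII cuts after base 3 of each site, so after positions 44, 56, 82, 145, 161.
Linear molecule, 5 cuts → 6 fragments:
  1–44 → 44 bp
  45–56 → 12 bp
  57–82 → 26 bp
  83–145 → 63 bp
  146–161 → 16 bp
  162–180 → 19 bp
Sorted largest to smallest: 63, 44, 26, 19, 16, 12 bp.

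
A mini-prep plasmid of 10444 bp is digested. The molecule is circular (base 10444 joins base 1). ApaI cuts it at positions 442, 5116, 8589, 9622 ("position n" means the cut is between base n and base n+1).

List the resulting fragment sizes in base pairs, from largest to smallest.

Circular molecule, 4 cuts → 4 fragments:
  5116 − 442 = 4674 bp
  8589 − 5116 = 3473 bp
  9622 − 8589 = 1033 bp
  wrap: 10444 − 9622 + 442 = 1264 bp
Sorted largest to smallest: 4674, 3473, 1264, 1033 bp.

4674, 3473, 1264, 1033 bp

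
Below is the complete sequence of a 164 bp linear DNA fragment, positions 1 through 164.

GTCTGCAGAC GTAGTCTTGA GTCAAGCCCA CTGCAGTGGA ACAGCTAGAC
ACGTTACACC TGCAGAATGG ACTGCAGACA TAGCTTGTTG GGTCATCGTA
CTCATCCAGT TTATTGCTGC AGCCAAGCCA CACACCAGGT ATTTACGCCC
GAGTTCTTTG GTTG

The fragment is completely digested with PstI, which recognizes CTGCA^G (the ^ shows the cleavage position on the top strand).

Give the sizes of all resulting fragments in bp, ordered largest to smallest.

PstI sites (CTGCAG) start at positions 3, 31, 60, 72, 117.
PstI cuts after base 5 of each site (before the last base), so after positions 7, 35, 64, 76, 121.
Linear molecule, 5 cuts → 6 fragments:
  1–7 → 7 bp
  8–35 → 28 bp
  36–64 → 29 bp
  65–76 → 12 bp
  77–121 → 45 bp
  122–164 → 43 bp
Sorted largest to smallest: 45, 43, 29, 28, 12, 7 bp.

45, 43, 29, 28, 12, 7 bp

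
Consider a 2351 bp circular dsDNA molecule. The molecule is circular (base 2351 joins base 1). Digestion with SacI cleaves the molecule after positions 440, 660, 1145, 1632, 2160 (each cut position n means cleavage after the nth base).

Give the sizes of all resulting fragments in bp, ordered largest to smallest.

631, 528, 487, 485, 220 bp

Circular molecule, 5 cuts → 5 fragments:
  660 − 440 = 220 bp
  1145 − 660 = 485 bp
  1632 − 1145 = 487 bp
  2160 − 1632 = 528 bp
  wrap: 2351 − 2160 + 440 = 631 bp
Sorted largest to smallest: 631, 528, 487, 485, 220 bp.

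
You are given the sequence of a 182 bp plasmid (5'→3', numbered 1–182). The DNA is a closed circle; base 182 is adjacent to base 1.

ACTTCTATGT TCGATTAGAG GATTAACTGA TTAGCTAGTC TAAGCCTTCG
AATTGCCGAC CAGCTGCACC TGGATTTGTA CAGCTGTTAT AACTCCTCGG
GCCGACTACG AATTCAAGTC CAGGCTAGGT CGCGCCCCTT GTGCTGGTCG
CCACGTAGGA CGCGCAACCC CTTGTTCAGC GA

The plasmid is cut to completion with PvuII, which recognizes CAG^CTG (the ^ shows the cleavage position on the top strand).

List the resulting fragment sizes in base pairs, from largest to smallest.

PvuII sites (CAGCTG) start at positions 61, 81.
PvuII cuts after base 3 of each site, so after positions 63, 83.
Circular molecule, 2 cuts → 2 fragments:
  64–83 → 20 bp
  84–182 then 1–63 → 99 + 63 = 162 bp
Sorted largest to smallest: 162, 20 bp.

162, 20 bp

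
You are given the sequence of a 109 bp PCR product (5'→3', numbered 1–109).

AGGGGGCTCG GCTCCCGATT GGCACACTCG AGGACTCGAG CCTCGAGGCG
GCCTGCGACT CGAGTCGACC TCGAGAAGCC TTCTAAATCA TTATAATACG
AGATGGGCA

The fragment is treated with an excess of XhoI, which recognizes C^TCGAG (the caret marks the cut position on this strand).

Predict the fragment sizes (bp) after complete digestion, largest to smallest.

39, 27, 17, 11, 8, 7 bp

XhoI sites (CTCGAG) start at positions 27, 35, 42, 59, 70.
XhoI cuts after the first base of each site, so after positions 27, 35, 42, 59, 70.
Linear molecule, 5 cuts → 6 fragments:
  1–27 → 27 bp
  28–35 → 8 bp
  36–42 → 7 bp
  43–59 → 17 bp
  60–70 → 11 bp
  71–109 → 39 bp
Sorted largest to smallest: 39, 27, 17, 11, 8, 7 bp.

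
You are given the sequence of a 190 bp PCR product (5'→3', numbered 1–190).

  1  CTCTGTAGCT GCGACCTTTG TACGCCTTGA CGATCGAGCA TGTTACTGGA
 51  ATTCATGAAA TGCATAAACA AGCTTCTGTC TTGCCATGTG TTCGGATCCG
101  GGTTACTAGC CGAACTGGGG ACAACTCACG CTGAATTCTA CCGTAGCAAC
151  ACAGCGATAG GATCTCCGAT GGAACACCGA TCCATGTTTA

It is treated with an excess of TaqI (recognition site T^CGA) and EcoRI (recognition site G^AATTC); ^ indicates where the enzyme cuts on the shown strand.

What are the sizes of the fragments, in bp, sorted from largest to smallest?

The TaqI site (TCGA) starts at position 34.
TaqI cuts after the first base of each site, so after position 34.
EcoRI sites (GAATTC) start at positions 49, 133.
EcoRI cuts after the first base of each site, so after positions 49, 133.
Combined cut positions: 34, 49, 133.
Linear molecule, 3 cuts → 4 fragments:
  1–34 → 34 bp
  35–49 → 15 bp
  50–133 → 84 bp
  134–190 → 57 bp
Sorted largest to smallest: 84, 57, 34, 15 bp.

84, 57, 34, 15 bp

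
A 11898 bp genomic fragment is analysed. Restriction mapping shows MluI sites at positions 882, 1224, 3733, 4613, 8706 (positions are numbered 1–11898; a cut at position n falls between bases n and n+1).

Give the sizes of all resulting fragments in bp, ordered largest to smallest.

Linear molecule, 5 cuts → 6 fragments:
  882 − 0 = 882 bp
  1224 − 882 = 342 bp
  3733 − 1224 = 2509 bp
  4613 − 3733 = 880 bp
  8706 − 4613 = 4093 bp
  11898 − 8706 = 3192 bp
Sorted largest to smallest: 4093, 3192, 2509, 882, 880, 342 bp.

4093, 3192, 2509, 882, 880, 342 bp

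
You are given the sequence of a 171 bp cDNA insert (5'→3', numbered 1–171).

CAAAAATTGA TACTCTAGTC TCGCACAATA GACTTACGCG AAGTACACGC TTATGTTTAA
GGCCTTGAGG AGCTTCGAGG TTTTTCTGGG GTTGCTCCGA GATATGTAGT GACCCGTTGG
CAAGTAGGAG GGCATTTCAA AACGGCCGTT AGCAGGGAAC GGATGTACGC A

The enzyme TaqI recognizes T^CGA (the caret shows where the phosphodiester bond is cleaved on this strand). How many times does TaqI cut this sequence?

1

TCGA occurs starting at position 75.
TaqI cuts at 1 site.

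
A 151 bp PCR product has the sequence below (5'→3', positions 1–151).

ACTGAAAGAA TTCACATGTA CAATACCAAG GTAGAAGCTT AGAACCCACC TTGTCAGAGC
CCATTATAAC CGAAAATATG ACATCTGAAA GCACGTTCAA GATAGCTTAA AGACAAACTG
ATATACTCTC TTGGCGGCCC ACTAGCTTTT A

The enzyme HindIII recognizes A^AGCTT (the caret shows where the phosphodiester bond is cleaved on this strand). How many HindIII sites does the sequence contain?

AAGCTT occurs starting at position 35.
HindIII cuts at 1 site.

1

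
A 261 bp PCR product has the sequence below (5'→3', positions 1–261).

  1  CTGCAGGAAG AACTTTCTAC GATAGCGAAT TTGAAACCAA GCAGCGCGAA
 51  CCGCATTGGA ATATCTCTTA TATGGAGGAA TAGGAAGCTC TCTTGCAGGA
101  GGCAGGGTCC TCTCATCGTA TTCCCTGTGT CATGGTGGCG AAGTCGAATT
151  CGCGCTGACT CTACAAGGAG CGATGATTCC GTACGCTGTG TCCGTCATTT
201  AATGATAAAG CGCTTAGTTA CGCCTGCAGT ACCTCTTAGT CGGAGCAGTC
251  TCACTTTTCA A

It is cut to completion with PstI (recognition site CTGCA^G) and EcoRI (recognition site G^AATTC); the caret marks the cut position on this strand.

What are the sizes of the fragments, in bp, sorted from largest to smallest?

141, 82, 33, 5 bp

PstI sites (CTGCAG) start at positions 1, 224.
PstI cuts after base 5 of each site (before the last base), so after positions 5, 228.
The EcoRI site (GAATTC) starts at position 146.
EcoRI cuts after the first base of each site, so after position 146.
Combined cut positions: 5, 146, 228.
Linear molecule, 3 cuts → 4 fragments:
  1–5 → 5 bp
  6–146 → 141 bp
  147–228 → 82 bp
  229–261 → 33 bp
Sorted largest to smallest: 141, 82, 33, 5 bp.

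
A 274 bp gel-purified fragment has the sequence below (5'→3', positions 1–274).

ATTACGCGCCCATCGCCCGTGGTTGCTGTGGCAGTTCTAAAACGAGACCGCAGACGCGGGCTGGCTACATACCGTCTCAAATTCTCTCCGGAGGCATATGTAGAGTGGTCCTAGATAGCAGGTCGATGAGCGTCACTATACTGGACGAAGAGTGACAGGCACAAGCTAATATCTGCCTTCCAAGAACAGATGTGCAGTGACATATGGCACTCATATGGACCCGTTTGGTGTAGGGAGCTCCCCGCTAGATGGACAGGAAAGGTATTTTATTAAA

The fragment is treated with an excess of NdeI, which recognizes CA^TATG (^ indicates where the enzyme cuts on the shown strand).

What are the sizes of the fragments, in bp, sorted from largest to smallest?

NdeI sites (CATATG) start at positions 95, 201, 212.
NdeI cuts after base 2 of each site, so after positions 96, 202, 213.
Linear molecule, 3 cuts → 4 fragments:
  1–96 → 96 bp
  97–202 → 106 bp
  203–213 → 11 bp
  214–274 → 61 bp
Sorted largest to smallest: 106, 96, 61, 11 bp.

106, 96, 61, 11 bp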